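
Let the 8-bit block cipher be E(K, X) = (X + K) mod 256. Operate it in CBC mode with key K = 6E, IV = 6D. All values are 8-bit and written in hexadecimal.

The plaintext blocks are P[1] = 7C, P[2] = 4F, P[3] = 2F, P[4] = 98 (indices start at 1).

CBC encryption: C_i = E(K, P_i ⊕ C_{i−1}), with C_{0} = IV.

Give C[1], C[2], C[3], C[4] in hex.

C[1] = 7F, C[2] = 9E, C[3] = 1F, C[4] = F5

C[1]: P[1] ⊕ 6D = 11; E(K, 11) = 7F.
C[2]: P[2] ⊕ 7F = 30; E(K, 30) = 9E.
C[3]: P[3] ⊕ 9E = B1; E(K, B1) = 1F.
C[4]: P[4] ⊕ 1F = 87; E(K, 87) = F5.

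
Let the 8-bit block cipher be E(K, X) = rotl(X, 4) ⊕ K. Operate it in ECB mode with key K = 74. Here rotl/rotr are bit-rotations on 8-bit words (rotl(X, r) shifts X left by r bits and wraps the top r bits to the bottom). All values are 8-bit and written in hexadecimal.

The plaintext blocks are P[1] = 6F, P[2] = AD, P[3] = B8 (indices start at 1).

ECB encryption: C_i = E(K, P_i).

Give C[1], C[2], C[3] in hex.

C[1]: E(K, 6F) = 82.
C[2]: E(K, AD) = AE.
C[3]: E(K, B8) = FF.

C[1] = 82, C[2] = AE, C[3] = FF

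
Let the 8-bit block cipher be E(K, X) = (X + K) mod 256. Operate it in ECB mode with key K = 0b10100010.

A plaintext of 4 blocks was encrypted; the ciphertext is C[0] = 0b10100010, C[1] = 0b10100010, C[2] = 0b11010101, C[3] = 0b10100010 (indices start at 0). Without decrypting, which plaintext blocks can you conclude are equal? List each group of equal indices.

P[0] = P[1] = P[3]

ECB encrypts each block independently with the same key, so equal ciphertext blocks imply equal plaintext blocks.
C[0] = C[1] = C[3] = 0b10100010, so P[0] = P[1] = P[3].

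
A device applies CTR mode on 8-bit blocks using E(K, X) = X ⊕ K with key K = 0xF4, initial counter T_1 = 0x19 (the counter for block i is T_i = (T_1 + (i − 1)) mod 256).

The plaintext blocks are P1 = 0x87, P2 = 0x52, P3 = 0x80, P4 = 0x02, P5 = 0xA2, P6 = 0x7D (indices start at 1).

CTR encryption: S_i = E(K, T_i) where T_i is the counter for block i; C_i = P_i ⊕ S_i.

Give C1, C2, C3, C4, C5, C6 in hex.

C1: T = 0x19, S = E(K, T) = 0xED; 0x87 ⊕ 0xED = 0x6A.
C2: T = 0x1A, S = E(K, T) = 0xEE; 0x52 ⊕ 0xEE = 0xBC.
C3: T = 0x1B, S = E(K, T) = 0xEF; 0x80 ⊕ 0xEF = 0x6F.
C4: T = 0x1C, S = E(K, T) = 0xE8; 0x02 ⊕ 0xE8 = 0xEA.
C5: T = 0x1D, S = E(K, T) = 0xE9; 0xA2 ⊕ 0xE9 = 0x4B.
C6: T = 0x1E, S = E(K, T) = 0xEA; 0x7D ⊕ 0xEA = 0x97.

C1 = 0x6A, C2 = 0xBC, C3 = 0x6F, C4 = 0xEA, C5 = 0x4B, C6 = 0x97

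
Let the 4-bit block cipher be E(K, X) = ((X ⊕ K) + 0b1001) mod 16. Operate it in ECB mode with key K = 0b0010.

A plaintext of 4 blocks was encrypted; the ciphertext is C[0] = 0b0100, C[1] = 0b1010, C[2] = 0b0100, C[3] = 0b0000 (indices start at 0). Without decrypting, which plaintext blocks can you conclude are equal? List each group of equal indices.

P[0] = P[2]

ECB encrypts each block independently with the same key, so equal ciphertext blocks imply equal plaintext blocks.
C[0] = C[2] = 0b0100, so P[0] = P[2].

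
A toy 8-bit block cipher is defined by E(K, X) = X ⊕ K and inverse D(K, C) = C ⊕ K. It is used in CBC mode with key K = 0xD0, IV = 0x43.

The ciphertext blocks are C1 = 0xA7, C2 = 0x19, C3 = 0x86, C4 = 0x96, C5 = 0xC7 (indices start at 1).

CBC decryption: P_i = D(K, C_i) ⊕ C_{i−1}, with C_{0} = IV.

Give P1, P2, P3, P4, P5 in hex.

P1: D(K, 0xA7) = 0x77; 0x77 ⊕ 0x43 = 0x34.
P2: D(K, 0x19) = 0xC9; 0xC9 ⊕ 0xA7 = 0x6E.
P3: D(K, 0x86) = 0x56; 0x56 ⊕ 0x19 = 0x4F.
P4: D(K, 0x96) = 0x46; 0x46 ⊕ 0x86 = 0xC0.
P5: D(K, 0xC7) = 0x17; 0x17 ⊕ 0x96 = 0x81.

P1 = 0x34, P2 = 0x6E, P3 = 0x4F, P4 = 0xC0, P5 = 0x81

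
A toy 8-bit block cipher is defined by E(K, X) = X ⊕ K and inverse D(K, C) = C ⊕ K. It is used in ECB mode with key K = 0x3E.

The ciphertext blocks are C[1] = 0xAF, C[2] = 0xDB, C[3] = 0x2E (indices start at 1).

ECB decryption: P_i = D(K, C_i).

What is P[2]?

P[2] = 0xE5

P[2]: D(K, 0xDB) = 0xE5.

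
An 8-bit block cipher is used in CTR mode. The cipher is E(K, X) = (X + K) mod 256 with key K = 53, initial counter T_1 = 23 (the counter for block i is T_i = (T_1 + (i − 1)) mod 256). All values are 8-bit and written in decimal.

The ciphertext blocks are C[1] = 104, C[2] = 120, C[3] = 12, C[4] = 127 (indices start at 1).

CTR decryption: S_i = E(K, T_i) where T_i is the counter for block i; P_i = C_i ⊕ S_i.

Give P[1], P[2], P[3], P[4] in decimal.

P[1] = 36, P[2] = 53, P[3] = 66, P[4] = 48

P[1]: T = 23, S = E(K, T) = 76; 104 ⊕ 76 = 36.
P[2]: T = 24, S = E(K, T) = 77; 120 ⊕ 77 = 53.
P[3]: T = 25, S = E(K, T) = 78; 12 ⊕ 78 = 66.
P[4]: T = 26, S = E(K, T) = 79; 127 ⊕ 79 = 48.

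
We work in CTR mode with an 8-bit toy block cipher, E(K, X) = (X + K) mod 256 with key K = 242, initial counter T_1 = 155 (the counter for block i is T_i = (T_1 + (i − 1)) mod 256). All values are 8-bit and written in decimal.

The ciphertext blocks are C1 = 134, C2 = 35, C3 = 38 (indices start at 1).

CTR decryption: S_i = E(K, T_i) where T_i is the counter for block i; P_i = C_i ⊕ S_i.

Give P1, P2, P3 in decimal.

P1: T = 155, S = E(K, T) = 141; 134 ⊕ 141 = 11.
P2: T = 156, S = E(K, T) = 142; 35 ⊕ 142 = 173.
P3: T = 157, S = E(K, T) = 143; 38 ⊕ 143 = 169.

P1 = 11, P2 = 173, P3 = 169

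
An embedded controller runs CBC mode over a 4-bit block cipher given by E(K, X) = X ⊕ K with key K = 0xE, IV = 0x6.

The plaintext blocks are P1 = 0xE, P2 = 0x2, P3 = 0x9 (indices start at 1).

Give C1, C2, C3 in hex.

C1 = 0x6, C2 = 0xA, C3 = 0xD

CBC encryption: C_i = E(K, P_i ⊕ C_{i−1}), with C_{0} = IV.
C1: P1 ⊕ 0x6 = 0x8; E(K, 0x8) = 0x6.
C2: P2 ⊕ 0x6 = 0x4; E(K, 0x4) = 0xA.
C3: P3 ⊕ 0xA = 0x3; E(K, 0x3) = 0xD.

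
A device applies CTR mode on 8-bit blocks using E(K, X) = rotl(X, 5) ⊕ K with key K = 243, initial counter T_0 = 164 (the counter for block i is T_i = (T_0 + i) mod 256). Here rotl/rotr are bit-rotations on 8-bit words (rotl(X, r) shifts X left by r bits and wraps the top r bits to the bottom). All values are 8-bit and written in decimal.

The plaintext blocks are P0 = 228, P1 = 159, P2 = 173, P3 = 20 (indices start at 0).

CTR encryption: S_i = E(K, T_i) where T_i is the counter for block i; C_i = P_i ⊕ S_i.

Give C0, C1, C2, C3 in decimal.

C0: T = 164, S = E(K, T) = 103; 228 ⊕ 103 = 131.
C1: T = 165, S = E(K, T) = 71; 159 ⊕ 71 = 216.
C2: T = 166, S = E(K, T) = 39; 173 ⊕ 39 = 138.
C3: T = 167, S = E(K, T) = 7; 20 ⊕ 7 = 19.

C0 = 131, C1 = 216, C2 = 138, C3 = 19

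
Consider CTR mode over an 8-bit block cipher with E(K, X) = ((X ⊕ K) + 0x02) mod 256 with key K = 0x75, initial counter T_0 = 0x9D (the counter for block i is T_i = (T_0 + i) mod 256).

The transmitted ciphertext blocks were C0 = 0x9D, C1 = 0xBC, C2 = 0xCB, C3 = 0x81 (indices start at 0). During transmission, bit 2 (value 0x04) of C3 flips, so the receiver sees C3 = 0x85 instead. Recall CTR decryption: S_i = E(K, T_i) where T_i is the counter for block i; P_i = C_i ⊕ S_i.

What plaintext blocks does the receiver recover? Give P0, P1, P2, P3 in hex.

Only C3 changed, to 0x85. In CTR, a change in C_i flips the same bit in P_i only; the keystream is unaffected. Decrypting the received ciphertext:
P0: T = 0x9D, S = E(K, T) = 0xEA; 0x9D ⊕ 0xEA = 0x77.
P1: T = 0x9E, S = E(K, T) = 0xED; 0xBC ⊕ 0xED = 0x51.
P2: T = 0x9F, S = E(K, T) = 0xEC; 0xCB ⊕ 0xEC = 0x27.
P3: T = 0xA0, S = E(K, T) = 0xD7; 0x85 ⊕ 0xD7 = 0x52.
Blocks that differ from the original plaintext: P3.

P0 = 0x77, P1 = 0x51, P2 = 0x27, P3 = 0x52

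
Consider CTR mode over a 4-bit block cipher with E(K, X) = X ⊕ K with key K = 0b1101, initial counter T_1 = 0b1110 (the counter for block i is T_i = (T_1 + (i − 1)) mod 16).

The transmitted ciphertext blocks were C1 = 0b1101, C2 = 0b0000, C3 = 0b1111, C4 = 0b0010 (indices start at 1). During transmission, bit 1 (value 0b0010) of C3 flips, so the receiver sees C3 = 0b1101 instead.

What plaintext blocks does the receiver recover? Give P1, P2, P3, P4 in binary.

P1 = 0b1110, P2 = 0b0010, P3 = 0b0000, P4 = 0b1110

CTR decryption: S_i = E(K, T_i) where T_i is the counter for block i; P_i = C_i ⊕ S_i.
Only C3 changed, to 0b1101. In CTR, a change in C_i flips the same bit in P_i only; the keystream is unaffected. Decrypting the received ciphertext:
P1: T = 0b1110, S = E(K, T) = 0b0011; 0b1101 ⊕ 0b0011 = 0b1110.
P2: T = 0b1111, S = E(K, T) = 0b0010; 0b0000 ⊕ 0b0010 = 0b0010.
P3: T = 0b0000, S = E(K, T) = 0b1101; 0b1101 ⊕ 0b1101 = 0b0000.
P4: T = 0b0001, S = E(K, T) = 0b1100; 0b0010 ⊕ 0b1100 = 0b1110.
Blocks that differ from the original plaintext: P3.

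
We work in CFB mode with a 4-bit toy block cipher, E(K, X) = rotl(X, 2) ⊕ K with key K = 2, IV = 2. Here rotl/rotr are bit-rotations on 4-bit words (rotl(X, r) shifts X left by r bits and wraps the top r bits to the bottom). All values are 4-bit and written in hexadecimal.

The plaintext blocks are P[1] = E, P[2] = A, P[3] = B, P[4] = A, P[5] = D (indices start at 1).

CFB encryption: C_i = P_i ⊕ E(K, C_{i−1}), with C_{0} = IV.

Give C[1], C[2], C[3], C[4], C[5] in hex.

C[1]: E(K, 2) = A; E ⊕ A = 4.
C[2]: E(K, 4) = 3; A ⊕ 3 = 9.
C[3]: E(K, 9) = 4; B ⊕ 4 = F.
C[4]: E(K, F) = D; A ⊕ D = 7.
C[5]: E(K, 7) = F; D ⊕ F = 2.

C[1] = 4, C[2] = 9, C[3] = F, C[4] = 7, C[5] = 2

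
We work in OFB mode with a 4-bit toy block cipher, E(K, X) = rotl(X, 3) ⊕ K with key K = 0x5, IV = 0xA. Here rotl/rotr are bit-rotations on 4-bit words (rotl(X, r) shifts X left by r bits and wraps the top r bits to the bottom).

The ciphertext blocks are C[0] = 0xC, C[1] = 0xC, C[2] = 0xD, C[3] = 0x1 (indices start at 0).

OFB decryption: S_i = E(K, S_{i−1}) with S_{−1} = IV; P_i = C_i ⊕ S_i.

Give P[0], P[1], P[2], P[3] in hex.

P[0]: S = E(K, 0xA) = 0x0; 0xC ⊕ 0x0 = 0xC.
P[1]: S = E(K, 0x0) = 0x5; 0xC ⊕ 0x5 = 0x9.
P[2]: S = E(K, 0x5) = 0xF; 0xD ⊕ 0xF = 0x2.
P[3]: S = E(K, 0xF) = 0xA; 0x1 ⊕ 0xA = 0xB.

P[0] = 0xC, P[1] = 0x9, P[2] = 0x2, P[3] = 0xB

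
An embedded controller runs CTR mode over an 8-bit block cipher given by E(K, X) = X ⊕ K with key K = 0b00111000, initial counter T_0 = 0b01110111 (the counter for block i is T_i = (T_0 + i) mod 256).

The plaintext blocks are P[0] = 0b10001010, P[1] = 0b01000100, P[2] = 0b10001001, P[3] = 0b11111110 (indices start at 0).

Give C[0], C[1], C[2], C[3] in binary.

C[0] = 0b11000101, C[1] = 0b00000100, C[2] = 0b11001000, C[3] = 0b10111100

CTR encryption: S_i = E(K, T_i) where T_i is the counter for block i; C_i = P_i ⊕ S_i.
C[0]: T = 0b01110111, S = E(K, T) = 0b01001111; 0b10001010 ⊕ 0b01001111 = 0b11000101.
C[1]: T = 0b01111000, S = E(K, T) = 0b01000000; 0b01000100 ⊕ 0b01000000 = 0b00000100.
C[2]: T = 0b01111001, S = E(K, T) = 0b01000001; 0b10001001 ⊕ 0b01000001 = 0b11001000.
C[3]: T = 0b01111010, S = E(K, T) = 0b01000010; 0b11111110 ⊕ 0b01000010 = 0b10111100.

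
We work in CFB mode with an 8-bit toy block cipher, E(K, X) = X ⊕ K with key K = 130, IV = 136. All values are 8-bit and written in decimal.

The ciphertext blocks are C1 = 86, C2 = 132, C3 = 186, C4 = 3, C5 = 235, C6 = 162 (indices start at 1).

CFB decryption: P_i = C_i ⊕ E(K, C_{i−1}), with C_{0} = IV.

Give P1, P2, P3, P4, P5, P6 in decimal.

P1 = 92, P2 = 80, P3 = 188, P4 = 59, P5 = 106, P6 = 203

P1: E(K, 136) = 10; 86 ⊕ 10 = 92.
P2: E(K, 86) = 212; 132 ⊕ 212 = 80.
P3: E(K, 132) = 6; 186 ⊕ 6 = 188.
P4: E(K, 186) = 56; 3 ⊕ 56 = 59.
P5: E(K, 3) = 129; 235 ⊕ 129 = 106.
P6: E(K, 235) = 105; 162 ⊕ 105 = 203.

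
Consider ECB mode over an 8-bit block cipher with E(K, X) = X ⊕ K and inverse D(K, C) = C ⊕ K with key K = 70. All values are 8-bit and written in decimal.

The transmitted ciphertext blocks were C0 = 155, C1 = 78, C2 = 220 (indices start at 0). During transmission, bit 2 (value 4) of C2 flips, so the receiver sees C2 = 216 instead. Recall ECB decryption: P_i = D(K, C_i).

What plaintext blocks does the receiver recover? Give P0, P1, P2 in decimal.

Only C2 changed, to 216. In ECB, a change in C_i affects only P_i. Decrypting the received ciphertext:
P0: D(K, 155) = 221.
P1: D(K, 78) = 8.
P2: D(K, 216) = 158.
Blocks that differ from the original plaintext: P2.

P0 = 221, P1 = 8, P2 = 158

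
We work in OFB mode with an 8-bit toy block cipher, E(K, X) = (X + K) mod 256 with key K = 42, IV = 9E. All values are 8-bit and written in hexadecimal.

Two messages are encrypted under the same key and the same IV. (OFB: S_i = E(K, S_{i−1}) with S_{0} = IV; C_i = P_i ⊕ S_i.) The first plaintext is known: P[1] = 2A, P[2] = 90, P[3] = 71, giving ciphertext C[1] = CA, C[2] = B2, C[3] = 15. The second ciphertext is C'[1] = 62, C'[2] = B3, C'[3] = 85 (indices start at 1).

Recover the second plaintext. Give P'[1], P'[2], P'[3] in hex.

P'[1] = 82, P'[2] = 91, P'[3] = E1

In OFB with a reused IV, both messages share the same keystream S_i, so C_i ⊕ C'_i = P_i ⊕ P'_i and thus P'_i = P_i ⊕ C_i ⊕ C'_i.
P'[1]: 2A ⊕ CA ⊕ 62 = 82.
P'[2]: 90 ⊕ B2 ⊕ B3 = 91.
P'[3]: 71 ⊕ 15 ⊕ 85 = E1.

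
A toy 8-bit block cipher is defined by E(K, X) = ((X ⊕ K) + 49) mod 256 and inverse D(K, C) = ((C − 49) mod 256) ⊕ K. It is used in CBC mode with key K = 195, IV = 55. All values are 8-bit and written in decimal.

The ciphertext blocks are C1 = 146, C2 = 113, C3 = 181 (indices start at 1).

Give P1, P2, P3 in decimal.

P1 = 149, P2 = 17, P3 = 54

CBC decryption: P_i = D(K, C_i) ⊕ C_{i−1}, with C_{0} = IV.
P1: D(K, 146) = 162; 162 ⊕ 55 = 149.
P2: D(K, 113) = 131; 131 ⊕ 146 = 17.
P3: D(K, 181) = 71; 71 ⊕ 113 = 54.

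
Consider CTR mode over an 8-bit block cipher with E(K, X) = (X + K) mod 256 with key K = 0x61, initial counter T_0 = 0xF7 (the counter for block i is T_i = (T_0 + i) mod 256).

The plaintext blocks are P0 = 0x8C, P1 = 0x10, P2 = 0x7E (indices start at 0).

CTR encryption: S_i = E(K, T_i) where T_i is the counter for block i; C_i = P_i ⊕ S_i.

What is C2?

C0: T = 0xF7, S = E(K, T) = 0x58; 0x8C ⊕ 0x58 = 0xD4.
C1: T = 0xF8, S = E(K, T) = 0x59; 0x10 ⊕ 0x59 = 0x49.
C2: T = 0xF9, S = E(K, T) = 0x5A; 0x7E ⊕ 0x5A = 0x24.

C2 = 0x24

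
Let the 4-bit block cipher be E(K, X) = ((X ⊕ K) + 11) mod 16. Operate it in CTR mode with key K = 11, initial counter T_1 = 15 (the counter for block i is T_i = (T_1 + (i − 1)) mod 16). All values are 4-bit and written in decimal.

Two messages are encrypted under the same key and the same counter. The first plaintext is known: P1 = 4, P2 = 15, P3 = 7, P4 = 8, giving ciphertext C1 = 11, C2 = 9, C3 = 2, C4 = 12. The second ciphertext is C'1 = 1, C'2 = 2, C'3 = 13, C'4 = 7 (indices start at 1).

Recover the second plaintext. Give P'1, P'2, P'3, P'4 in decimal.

P'1 = 14, P'2 = 4, P'3 = 8, P'4 = 3

In CTR with a reused counter, both messages share the same keystream S_i, so C_i ⊕ C'_i = P_i ⊕ P'_i and thus P'_i = P_i ⊕ C_i ⊕ C'_i.
P'1: 4 ⊕ 11 ⊕ 1 = 14.
P'2: 15 ⊕ 9 ⊕ 2 = 4.
P'3: 7 ⊕ 2 ⊕ 13 = 8.
P'4: 8 ⊕ 12 ⊕ 7 = 3.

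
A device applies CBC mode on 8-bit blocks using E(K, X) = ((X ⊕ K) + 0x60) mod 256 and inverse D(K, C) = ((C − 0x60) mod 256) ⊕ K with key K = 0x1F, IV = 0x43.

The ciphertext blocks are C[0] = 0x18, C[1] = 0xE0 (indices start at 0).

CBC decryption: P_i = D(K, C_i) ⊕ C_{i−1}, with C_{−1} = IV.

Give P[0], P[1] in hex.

P[0]: D(K, 0x18) = 0xA7; 0xA7 ⊕ 0x43 = 0xE4.
P[1]: D(K, 0xE0) = 0x9F; 0x9F ⊕ 0x18 = 0x87.

P[0] = 0xE4, P[1] = 0x87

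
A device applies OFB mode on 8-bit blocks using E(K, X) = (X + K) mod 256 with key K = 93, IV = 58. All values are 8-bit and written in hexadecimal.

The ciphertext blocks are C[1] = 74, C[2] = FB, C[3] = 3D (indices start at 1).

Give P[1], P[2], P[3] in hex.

OFB decryption: S_i = E(K, S_{i−1}) with S_{0} = IV; P_i = C_i ⊕ S_i.
P[1]: S = E(K, 58) = EB; 74 ⊕ EB = 9F.
P[2]: S = E(K, EB) = 7E; FB ⊕ 7E = 85.
P[3]: S = E(K, 7E) = 11; 3D ⊕ 11 = 2C.

P[1] = 9F, P[2] = 85, P[3] = 2C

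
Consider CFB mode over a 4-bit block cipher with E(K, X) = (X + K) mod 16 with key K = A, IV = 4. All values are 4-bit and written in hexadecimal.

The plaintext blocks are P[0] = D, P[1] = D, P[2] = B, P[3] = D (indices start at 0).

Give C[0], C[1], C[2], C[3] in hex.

C[0] = 3, C[1] = 0, C[2] = 1, C[3] = 6

CFB encryption: C_i = P_i ⊕ E(K, C_{i−1}), with C_{−1} = IV.
C[0]: E(K, 4) = E; D ⊕ E = 3.
C[1]: E(K, 3) = D; D ⊕ D = 0.
C[2]: E(K, 0) = A; B ⊕ A = 1.
C[3]: E(K, 1) = B; D ⊕ B = 6.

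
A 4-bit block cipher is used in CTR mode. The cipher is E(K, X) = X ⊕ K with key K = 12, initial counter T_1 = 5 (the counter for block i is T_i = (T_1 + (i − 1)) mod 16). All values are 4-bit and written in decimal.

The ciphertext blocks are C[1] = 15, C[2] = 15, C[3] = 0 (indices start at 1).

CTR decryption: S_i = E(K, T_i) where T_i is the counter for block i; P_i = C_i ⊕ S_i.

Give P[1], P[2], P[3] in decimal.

P[1] = 6, P[2] = 5, P[3] = 11

P[1]: T = 5, S = E(K, T) = 9; 15 ⊕ 9 = 6.
P[2]: T = 6, S = E(K, T) = 10; 15 ⊕ 10 = 5.
P[3]: T = 7, S = E(K, T) = 11; 0 ⊕ 11 = 11.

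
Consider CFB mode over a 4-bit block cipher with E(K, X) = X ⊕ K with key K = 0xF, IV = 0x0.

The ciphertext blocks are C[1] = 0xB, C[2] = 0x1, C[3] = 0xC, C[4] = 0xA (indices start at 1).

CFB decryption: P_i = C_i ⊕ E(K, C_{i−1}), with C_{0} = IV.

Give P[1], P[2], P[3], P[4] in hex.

P[1] = 0x4, P[2] = 0x5, P[3] = 0x2, P[4] = 0x9

P[1]: E(K, 0x0) = 0xF; 0xB ⊕ 0xF = 0x4.
P[2]: E(K, 0xB) = 0x4; 0x1 ⊕ 0x4 = 0x5.
P[3]: E(K, 0x1) = 0xE; 0xC ⊕ 0xE = 0x2.
P[4]: E(K, 0xC) = 0x3; 0xA ⊕ 0x3 = 0x9.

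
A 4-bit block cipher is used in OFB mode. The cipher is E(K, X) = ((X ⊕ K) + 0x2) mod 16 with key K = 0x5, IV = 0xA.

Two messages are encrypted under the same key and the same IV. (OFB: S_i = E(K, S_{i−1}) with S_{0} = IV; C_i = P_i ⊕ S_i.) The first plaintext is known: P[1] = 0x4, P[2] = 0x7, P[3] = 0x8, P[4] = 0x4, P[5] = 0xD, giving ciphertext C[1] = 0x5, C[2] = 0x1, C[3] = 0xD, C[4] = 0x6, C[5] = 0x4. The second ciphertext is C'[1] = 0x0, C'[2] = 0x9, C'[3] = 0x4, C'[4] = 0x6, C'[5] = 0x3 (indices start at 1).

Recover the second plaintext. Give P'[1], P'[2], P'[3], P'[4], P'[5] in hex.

P'[1] = 0x1, P'[2] = 0xF, P'[3] = 0x1, P'[4] = 0x4, P'[5] = 0xA

In OFB with a reused IV, both messages share the same keystream S_i, so C_i ⊕ C'_i = P_i ⊕ P'_i and thus P'_i = P_i ⊕ C_i ⊕ C'_i.
P'[1]: 0x4 ⊕ 0x5 ⊕ 0x0 = 0x1.
P'[2]: 0x7 ⊕ 0x1 ⊕ 0x9 = 0xF.
P'[3]: 0x8 ⊕ 0xD ⊕ 0x4 = 0x1.
P'[4]: 0x4 ⊕ 0x6 ⊕ 0x6 = 0x4.
P'[5]: 0xD ⊕ 0x4 ⊕ 0x3 = 0xA.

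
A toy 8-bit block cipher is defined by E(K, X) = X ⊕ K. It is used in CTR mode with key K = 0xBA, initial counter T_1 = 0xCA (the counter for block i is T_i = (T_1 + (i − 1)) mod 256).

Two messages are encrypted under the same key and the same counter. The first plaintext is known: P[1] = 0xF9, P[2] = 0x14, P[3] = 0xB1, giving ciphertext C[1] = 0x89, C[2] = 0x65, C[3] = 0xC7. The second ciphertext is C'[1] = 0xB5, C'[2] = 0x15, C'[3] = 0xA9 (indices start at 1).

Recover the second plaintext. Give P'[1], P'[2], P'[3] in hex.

In CTR with a reused counter, both messages share the same keystream S_i, so C_i ⊕ C'_i = P_i ⊕ P'_i and thus P'_i = P_i ⊕ C_i ⊕ C'_i.
P'[1]: 0xF9 ⊕ 0x89 ⊕ 0xB5 = 0xC5.
P'[2]: 0x14 ⊕ 0x65 ⊕ 0x15 = 0x64.
P'[3]: 0xB1 ⊕ 0xC7 ⊕ 0xA9 = 0xDF.

P'[1] = 0xC5, P'[2] = 0x64, P'[3] = 0xDF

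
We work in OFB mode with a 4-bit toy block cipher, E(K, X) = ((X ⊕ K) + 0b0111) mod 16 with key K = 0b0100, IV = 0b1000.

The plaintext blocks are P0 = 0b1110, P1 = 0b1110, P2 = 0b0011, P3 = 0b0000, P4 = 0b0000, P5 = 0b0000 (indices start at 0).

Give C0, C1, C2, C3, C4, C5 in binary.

OFB encryption: S_i = E(K, S_{i−1}) with S_{−1} = IV; C_i = P_i ⊕ S_i.
C0: S = E(K, 0b1000) = 0b0011; 0b1110 ⊕ 0b0011 = 0b1101.
C1: S = E(K, 0b0011) = 0b1110; 0b1110 ⊕ 0b1110 = 0b0000.
C2: S = E(K, 0b1110) = 0b0001; 0b0011 ⊕ 0b0001 = 0b0010.
C3: S = E(K, 0b0001) = 0b1100; 0b0000 ⊕ 0b1100 = 0b1100.
C4: S = E(K, 0b1100) = 0b1111; 0b0000 ⊕ 0b1111 = 0b1111.
C5: S = E(K, 0b1111) = 0b0010; 0b0000 ⊕ 0b0010 = 0b0010.

C0 = 0b1101, C1 = 0b0000, C2 = 0b0010, C3 = 0b1100, C4 = 0b1111, C5 = 0b0010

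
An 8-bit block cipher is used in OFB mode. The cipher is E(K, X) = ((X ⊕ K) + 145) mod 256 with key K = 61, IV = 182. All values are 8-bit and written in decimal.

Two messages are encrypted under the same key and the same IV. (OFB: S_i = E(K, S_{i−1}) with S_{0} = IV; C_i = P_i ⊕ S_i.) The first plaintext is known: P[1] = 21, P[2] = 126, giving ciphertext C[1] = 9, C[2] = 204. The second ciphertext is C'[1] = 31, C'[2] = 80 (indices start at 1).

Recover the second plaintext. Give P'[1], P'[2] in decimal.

P'[1] = 3, P'[2] = 226

In OFB with a reused IV, both messages share the same keystream S_i, so C_i ⊕ C'_i = P_i ⊕ P'_i and thus P'_i = P_i ⊕ C_i ⊕ C'_i.
P'[1]: 21 ⊕ 9 ⊕ 31 = 3.
P'[2]: 126 ⊕ 204 ⊕ 80 = 226.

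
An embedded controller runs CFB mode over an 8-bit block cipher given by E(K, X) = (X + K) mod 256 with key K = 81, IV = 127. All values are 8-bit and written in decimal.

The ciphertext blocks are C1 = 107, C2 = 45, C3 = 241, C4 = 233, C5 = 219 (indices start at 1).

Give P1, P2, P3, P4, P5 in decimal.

P1 = 187, P2 = 145, P3 = 143, P4 = 171, P5 = 225

CFB decryption: P_i = C_i ⊕ E(K, C_{i−1}), with C_{0} = IV.
P1: E(K, 127) = 208; 107 ⊕ 208 = 187.
P2: E(K, 107) = 188; 45 ⊕ 188 = 145.
P3: E(K, 45) = 126; 241 ⊕ 126 = 143.
P4: E(K, 241) = 66; 233 ⊕ 66 = 171.
P5: E(K, 233) = 58; 219 ⊕ 58 = 225.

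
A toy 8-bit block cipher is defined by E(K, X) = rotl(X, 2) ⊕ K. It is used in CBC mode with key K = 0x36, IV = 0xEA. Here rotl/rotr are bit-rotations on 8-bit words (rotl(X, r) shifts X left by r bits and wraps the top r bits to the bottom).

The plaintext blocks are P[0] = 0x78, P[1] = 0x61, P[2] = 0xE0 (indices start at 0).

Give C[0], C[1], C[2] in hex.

CBC encryption: C_i = E(K, P_i ⊕ C_{i−1}), with C_{−1} = IV.
C[0]: P[0] ⊕ 0xEA = 0x92; E(K, 0x92) = 0x7C.
C[1]: P[1] ⊕ 0x7C = 0x1D; E(K, 0x1D) = 0x42.
C[2]: P[2] ⊕ 0x42 = 0xA2; E(K, 0xA2) = 0xBC.

C[0] = 0x7C, C[1] = 0x42, C[2] = 0xBC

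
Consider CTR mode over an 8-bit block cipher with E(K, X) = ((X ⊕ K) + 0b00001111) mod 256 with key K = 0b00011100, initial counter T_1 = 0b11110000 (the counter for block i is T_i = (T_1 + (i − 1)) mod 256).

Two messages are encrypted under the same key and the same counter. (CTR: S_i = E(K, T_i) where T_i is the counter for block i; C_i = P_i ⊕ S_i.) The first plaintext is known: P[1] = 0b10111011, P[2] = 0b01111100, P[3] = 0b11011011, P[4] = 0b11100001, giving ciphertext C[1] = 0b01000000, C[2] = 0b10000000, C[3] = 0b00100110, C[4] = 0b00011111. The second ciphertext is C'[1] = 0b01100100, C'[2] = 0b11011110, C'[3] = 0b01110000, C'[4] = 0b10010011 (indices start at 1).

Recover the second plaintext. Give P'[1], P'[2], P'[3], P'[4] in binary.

P'[1] = 0b10011111, P'[2] = 0b00100010, P'[3] = 0b10001101, P'[4] = 0b01101101

In CTR with a reused counter, both messages share the same keystream S_i, so C_i ⊕ C'_i = P_i ⊕ P'_i and thus P'_i = P_i ⊕ C_i ⊕ C'_i.
P'[1]: 0b10111011 ⊕ 0b01000000 ⊕ 0b01100100 = 0b10011111.
P'[2]: 0b01111100 ⊕ 0b10000000 ⊕ 0b11011110 = 0b00100010.
P'[3]: 0b11011011 ⊕ 0b00100110 ⊕ 0b01110000 = 0b10001101.
P'[4]: 0b11100001 ⊕ 0b00011111 ⊕ 0b10010011 = 0b01101101.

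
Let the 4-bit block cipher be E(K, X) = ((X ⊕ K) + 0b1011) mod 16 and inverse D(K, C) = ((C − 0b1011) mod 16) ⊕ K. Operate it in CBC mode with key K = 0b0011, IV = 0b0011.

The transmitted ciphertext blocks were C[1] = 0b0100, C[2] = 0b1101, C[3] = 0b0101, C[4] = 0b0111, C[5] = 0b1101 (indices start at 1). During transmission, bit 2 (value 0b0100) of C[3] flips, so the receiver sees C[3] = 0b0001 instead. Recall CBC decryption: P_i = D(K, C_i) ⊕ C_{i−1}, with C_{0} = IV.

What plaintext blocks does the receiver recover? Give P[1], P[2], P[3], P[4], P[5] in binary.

P[1] = 0b1001, P[2] = 0b0101, P[3] = 0b1000, P[4] = 0b1110, P[5] = 0b0110

Only C[3] changed, to 0b0001. In CBC, a change in C_i garbles P_i and flips the same bit in P_{i+1}. Decrypting the received ciphertext:
P[1]: D(K, 0b0100) = 0b1010; 0b1010 ⊕ 0b0011 = 0b1001.
P[2]: D(K, 0b1101) = 0b0001; 0b0001 ⊕ 0b0100 = 0b0101.
P[3]: D(K, 0b0001) = 0b0101; 0b0101 ⊕ 0b1101 = 0b1000.
P[4]: D(K, 0b0111) = 0b1111; 0b1111 ⊕ 0b0001 = 0b1110.
P[5]: D(K, 0b1101) = 0b0001; 0b0001 ⊕ 0b0111 = 0b0110.
Blocks that differ from the original plaintext: P[3], P[4].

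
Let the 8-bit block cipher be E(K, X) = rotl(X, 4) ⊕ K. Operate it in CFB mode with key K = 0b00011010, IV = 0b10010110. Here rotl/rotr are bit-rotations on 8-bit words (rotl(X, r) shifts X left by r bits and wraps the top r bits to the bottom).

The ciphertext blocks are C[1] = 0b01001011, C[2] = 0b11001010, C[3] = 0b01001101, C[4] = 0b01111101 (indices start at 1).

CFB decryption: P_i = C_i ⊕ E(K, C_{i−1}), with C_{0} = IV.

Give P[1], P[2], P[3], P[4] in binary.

P[1]: E(K, 0b10010110) = 0b01110011; 0b01001011 ⊕ 0b01110011 = 0b00111000.
P[2]: E(K, 0b01001011) = 0b10101110; 0b11001010 ⊕ 0b10101110 = 0b01100100.
P[3]: E(K, 0b11001010) = 0b10110110; 0b01001101 ⊕ 0b10110110 = 0b11111011.
P[4]: E(K, 0b01001101) = 0b11001110; 0b01111101 ⊕ 0b11001110 = 0b10110011.

P[1] = 0b00111000, P[2] = 0b01100100, P[3] = 0b11111011, P[4] = 0b10110011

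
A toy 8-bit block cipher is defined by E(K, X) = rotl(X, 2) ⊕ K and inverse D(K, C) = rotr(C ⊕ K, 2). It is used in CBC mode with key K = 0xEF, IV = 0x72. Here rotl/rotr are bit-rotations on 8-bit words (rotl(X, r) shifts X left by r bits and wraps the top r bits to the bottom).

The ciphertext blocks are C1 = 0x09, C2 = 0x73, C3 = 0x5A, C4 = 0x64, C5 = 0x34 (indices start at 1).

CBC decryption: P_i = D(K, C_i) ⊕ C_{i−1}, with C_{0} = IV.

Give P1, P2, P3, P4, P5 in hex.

P1 = 0xCB, P2 = 0x2E, P3 = 0x1E, P4 = 0xB8, P5 = 0x92

P1: D(K, 0x09) = 0xB9; 0xB9 ⊕ 0x72 = 0xCB.
P2: D(K, 0x73) = 0x27; 0x27 ⊕ 0x09 = 0x2E.
P3: D(K, 0x5A) = 0x6D; 0x6D ⊕ 0x73 = 0x1E.
P4: D(K, 0x64) = 0xE2; 0xE2 ⊕ 0x5A = 0xB8.
P5: D(K, 0x34) = 0xF6; 0xF6 ⊕ 0x64 = 0x92.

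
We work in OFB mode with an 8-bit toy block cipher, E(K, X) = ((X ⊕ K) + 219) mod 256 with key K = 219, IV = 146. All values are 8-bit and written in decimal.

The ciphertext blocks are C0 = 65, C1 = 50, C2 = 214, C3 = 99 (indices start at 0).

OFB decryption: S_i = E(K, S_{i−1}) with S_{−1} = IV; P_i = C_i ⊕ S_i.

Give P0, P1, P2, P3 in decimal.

P0 = 101, P1 = 232, P2 = 10, P3 = 129

P0: S = E(K, 146) = 36; 65 ⊕ 36 = 101.
P1: S = E(K, 36) = 218; 50 ⊕ 218 = 232.
P2: S = E(K, 218) = 220; 214 ⊕ 220 = 10.
P3: S = E(K, 220) = 226; 99 ⊕ 226 = 129.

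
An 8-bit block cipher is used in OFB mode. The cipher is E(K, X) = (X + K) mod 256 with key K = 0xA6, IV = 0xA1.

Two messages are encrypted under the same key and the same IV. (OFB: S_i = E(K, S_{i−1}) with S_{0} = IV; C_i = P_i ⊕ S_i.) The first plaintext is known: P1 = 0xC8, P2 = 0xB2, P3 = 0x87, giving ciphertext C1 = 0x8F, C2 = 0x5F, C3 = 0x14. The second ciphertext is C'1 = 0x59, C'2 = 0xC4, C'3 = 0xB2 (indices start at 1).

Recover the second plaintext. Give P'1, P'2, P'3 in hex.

In OFB with a reused IV, both messages share the same keystream S_i, so C_i ⊕ C'_i = P_i ⊕ P'_i and thus P'_i = P_i ⊕ C_i ⊕ C'_i.
P'1: 0xC8 ⊕ 0x8F ⊕ 0x59 = 0x1E.
P'2: 0xB2 ⊕ 0x5F ⊕ 0xC4 = 0x29.
P'3: 0x87 ⊕ 0x14 ⊕ 0xB2 = 0x21.

P'1 = 0x1E, P'2 = 0x29, P'3 = 0x21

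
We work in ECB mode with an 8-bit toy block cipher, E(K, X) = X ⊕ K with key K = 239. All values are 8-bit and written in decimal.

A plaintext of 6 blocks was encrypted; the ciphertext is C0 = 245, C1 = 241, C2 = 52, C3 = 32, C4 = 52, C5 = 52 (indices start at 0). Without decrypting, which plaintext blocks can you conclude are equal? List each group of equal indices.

ECB encrypts each block independently with the same key, so equal ciphertext blocks imply equal plaintext blocks.
C2 = C4 = C5 = 52, so P2 = P4 = P5.

P2 = P4 = P5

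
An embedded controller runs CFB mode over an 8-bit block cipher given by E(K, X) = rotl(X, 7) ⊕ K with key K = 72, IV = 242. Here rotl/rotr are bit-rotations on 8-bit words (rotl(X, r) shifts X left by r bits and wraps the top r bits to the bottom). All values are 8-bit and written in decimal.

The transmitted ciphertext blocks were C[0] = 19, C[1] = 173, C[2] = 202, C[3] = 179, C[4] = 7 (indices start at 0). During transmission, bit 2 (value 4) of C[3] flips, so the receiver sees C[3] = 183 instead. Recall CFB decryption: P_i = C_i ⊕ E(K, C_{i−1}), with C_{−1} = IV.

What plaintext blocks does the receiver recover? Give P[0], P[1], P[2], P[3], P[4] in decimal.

Only C[3] changed, to 183. In CFB, a change in C_i flips the same bit in P_i and garbles P_{i+1}. Decrypting the received ciphertext:
P[0]: E(K, 242) = 49; 19 ⊕ 49 = 34.
P[1]: E(K, 19) = 193; 173 ⊕ 193 = 108.
P[2]: E(K, 173) = 158; 202 ⊕ 158 = 84.
P[3]: E(K, 202) = 45; 183 ⊕ 45 = 154.
P[4]: E(K, 183) = 147; 7 ⊕ 147 = 148.
Blocks that differ from the original plaintext: P[3], P[4].

P[0] = 34, P[1] = 108, P[2] = 84, P[3] = 154, P[4] = 148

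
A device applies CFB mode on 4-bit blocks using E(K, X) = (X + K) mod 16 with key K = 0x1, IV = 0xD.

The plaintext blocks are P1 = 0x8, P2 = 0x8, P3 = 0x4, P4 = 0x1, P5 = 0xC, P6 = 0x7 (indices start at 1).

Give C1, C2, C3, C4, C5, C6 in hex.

C1 = 0x6, C2 = 0xF, C3 = 0x4, C4 = 0x4, C5 = 0x9, C6 = 0xD

CFB encryption: C_i = P_i ⊕ E(K, C_{i−1}), with C_{0} = IV.
C1: E(K, 0xD) = 0xE; 0x8 ⊕ 0xE = 0x6.
C2: E(K, 0x6) = 0x7; 0x8 ⊕ 0x7 = 0xF.
C3: E(K, 0xF) = 0x0; 0x4 ⊕ 0x0 = 0x4.
C4: E(K, 0x4) = 0x5; 0x1 ⊕ 0x5 = 0x4.
C5: E(K, 0x4) = 0x5; 0xC ⊕ 0x5 = 0x9.
C6: E(K, 0x9) = 0xA; 0x7 ⊕ 0xA = 0xD.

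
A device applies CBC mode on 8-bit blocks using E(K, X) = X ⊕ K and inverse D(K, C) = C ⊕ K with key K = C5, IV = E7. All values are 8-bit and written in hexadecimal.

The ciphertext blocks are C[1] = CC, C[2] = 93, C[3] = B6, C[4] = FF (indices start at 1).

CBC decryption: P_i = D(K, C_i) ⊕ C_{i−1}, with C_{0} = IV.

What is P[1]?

P[1]: D(K, CC) = 09; 09 ⊕ E7 = EE.

P[1] = EE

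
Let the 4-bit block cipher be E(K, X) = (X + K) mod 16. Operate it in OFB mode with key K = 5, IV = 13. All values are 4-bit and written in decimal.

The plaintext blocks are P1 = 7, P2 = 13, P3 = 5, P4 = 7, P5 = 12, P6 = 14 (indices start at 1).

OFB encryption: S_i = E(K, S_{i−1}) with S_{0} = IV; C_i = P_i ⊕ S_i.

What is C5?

C1: S = E(K, 13) = 2; 7 ⊕ 2 = 5.
C2: S = E(K, 2) = 7; 13 ⊕ 7 = 10.
C3: S = E(K, 7) = 12; 5 ⊕ 12 = 9.
C4: S = E(K, 12) = 1; 7 ⊕ 1 = 6.
C5: S = E(K, 1) = 6; 12 ⊕ 6 = 10.

C5 = 10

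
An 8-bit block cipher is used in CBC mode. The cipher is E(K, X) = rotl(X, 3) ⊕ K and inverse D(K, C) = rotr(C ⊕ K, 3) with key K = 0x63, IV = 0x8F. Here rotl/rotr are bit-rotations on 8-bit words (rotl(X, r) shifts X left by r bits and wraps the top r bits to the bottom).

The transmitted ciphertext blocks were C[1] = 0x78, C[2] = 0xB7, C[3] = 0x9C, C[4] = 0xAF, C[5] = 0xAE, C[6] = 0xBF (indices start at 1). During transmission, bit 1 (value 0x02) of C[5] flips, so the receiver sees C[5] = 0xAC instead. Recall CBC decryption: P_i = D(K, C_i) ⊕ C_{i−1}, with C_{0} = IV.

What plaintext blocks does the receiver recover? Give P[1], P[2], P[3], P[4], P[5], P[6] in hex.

Only C[5] changed, to 0xAC. In CBC, a change in C_i garbles P_i and flips the same bit in P_{i+1}. Decrypting the received ciphertext:
P[1]: D(K, 0x78) = 0x63; 0x63 ⊕ 0x8F = 0xEC.
P[2]: D(K, 0xB7) = 0x9A; 0x9A ⊕ 0x78 = 0xE2.
P[3]: D(K, 0x9C) = 0xFF; 0xFF ⊕ 0xB7 = 0x48.
P[4]: D(K, 0xAF) = 0x99; 0x99 ⊕ 0x9C = 0x05.
P[5]: D(K, 0xAC) = 0xF9; 0xF9 ⊕ 0xAF = 0x56.
P[6]: D(K, 0xBF) = 0x9B; 0x9B ⊕ 0xAC = 0x37.
Blocks that differ from the original plaintext: P[5], P[6].

P[1] = 0xEC, P[2] = 0xE2, P[3] = 0x48, P[4] = 0x05, P[5] = 0x56, P[6] = 0x37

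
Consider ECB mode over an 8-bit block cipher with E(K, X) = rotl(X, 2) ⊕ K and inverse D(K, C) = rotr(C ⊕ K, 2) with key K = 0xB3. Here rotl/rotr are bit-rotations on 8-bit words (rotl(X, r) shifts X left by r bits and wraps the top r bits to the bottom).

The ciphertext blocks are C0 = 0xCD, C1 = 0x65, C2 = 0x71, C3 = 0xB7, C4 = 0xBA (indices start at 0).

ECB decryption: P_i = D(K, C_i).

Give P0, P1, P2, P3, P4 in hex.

P0: D(K, 0xCD) = 0x9F.
P1: D(K, 0x65) = 0xB5.
P2: D(K, 0x71) = 0xB0.
P3: D(K, 0xB7) = 0x01.
P4: D(K, 0xBA) = 0x42.

P0 = 0x9F, P1 = 0xB5, P2 = 0xB0, P3 = 0x01, P4 = 0x42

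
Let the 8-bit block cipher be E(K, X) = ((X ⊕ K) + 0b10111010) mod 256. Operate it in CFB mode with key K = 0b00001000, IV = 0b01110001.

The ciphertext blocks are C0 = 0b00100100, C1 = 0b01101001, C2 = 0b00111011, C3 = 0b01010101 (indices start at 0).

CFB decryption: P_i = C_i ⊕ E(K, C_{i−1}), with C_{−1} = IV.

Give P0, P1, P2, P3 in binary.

P0: E(K, 0b01110001) = 0b00110011; 0b00100100 ⊕ 0b00110011 = 0b00010111.
P1: E(K, 0b00100100) = 0b11100110; 0b01101001 ⊕ 0b11100110 = 0b10001111.
P2: E(K, 0b01101001) = 0b00011011; 0b00111011 ⊕ 0b00011011 = 0b00100000.
P3: E(K, 0b00111011) = 0b11101101; 0b01010101 ⊕ 0b11101101 = 0b10111000.

P0 = 0b00010111, P1 = 0b10001111, P2 = 0b00100000, P3 = 0b10111000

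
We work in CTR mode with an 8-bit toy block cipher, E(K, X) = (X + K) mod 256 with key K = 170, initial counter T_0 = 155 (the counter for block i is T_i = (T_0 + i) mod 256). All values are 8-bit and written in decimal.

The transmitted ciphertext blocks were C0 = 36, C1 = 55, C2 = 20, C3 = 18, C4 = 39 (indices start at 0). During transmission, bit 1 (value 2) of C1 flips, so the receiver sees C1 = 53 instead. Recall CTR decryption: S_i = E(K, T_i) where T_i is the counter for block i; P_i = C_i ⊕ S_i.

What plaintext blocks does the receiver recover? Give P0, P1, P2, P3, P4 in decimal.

P0 = 97, P1 = 115, P2 = 83, P3 = 90, P4 = 110

Only C1 changed, to 53. In CTR, a change in C_i flips the same bit in P_i only; the keystream is unaffected. Decrypting the received ciphertext:
P0: T = 155, S = E(K, T) = 69; 36 ⊕ 69 = 97.
P1: T = 156, S = E(K, T) = 70; 53 ⊕ 70 = 115.
P2: T = 157, S = E(K, T) = 71; 20 ⊕ 71 = 83.
P3: T = 158, S = E(K, T) = 72; 18 ⊕ 72 = 90.
P4: T = 159, S = E(K, T) = 73; 39 ⊕ 73 = 110.
Blocks that differ from the original plaintext: P1.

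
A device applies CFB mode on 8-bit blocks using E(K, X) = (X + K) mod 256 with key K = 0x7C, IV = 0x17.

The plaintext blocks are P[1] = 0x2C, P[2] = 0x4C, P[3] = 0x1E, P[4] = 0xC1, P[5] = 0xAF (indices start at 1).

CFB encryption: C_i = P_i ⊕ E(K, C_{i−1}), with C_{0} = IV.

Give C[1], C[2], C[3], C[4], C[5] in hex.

C[1] = 0xBF, C[2] = 0x77, C[3] = 0xED, C[4] = 0xA8, C[5] = 0x8B

C[1]: E(K, 0x17) = 0x93; 0x2C ⊕ 0x93 = 0xBF.
C[2]: E(K, 0xBF) = 0x3B; 0x4C ⊕ 0x3B = 0x77.
C[3]: E(K, 0x77) = 0xF3; 0x1E ⊕ 0xF3 = 0xED.
C[4]: E(K, 0xED) = 0x69; 0xC1 ⊕ 0x69 = 0xA8.
C[5]: E(K, 0xA8) = 0x24; 0xAF ⊕ 0x24 = 0x8B.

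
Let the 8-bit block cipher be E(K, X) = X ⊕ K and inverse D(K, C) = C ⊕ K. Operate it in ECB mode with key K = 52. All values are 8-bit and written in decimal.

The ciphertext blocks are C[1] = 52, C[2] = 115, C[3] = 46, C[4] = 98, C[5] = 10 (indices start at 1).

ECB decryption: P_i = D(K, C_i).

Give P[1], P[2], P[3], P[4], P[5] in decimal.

P[1]: D(K, 52) = 0.
P[2]: D(K, 115) = 71.
P[3]: D(K, 46) = 26.
P[4]: D(K, 98) = 86.
P[5]: D(K, 10) = 62.

P[1] = 0, P[2] = 71, P[3] = 26, P[4] = 86, P[5] = 62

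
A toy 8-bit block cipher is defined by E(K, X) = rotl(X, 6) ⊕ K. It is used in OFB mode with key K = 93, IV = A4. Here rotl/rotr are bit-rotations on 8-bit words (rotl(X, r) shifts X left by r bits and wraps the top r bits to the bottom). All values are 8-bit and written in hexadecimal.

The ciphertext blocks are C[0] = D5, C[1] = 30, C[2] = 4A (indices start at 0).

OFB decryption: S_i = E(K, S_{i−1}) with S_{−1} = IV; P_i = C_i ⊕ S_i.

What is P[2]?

P[2] = 96

P[0]: S = E(K, A4) = BA; D5 ⊕ BA = 6F.
P[1]: S = E(K, BA) = 3D; 30 ⊕ 3D = 0D.
P[2]: S = E(K, 3D) = DC; 4A ⊕ DC = 96.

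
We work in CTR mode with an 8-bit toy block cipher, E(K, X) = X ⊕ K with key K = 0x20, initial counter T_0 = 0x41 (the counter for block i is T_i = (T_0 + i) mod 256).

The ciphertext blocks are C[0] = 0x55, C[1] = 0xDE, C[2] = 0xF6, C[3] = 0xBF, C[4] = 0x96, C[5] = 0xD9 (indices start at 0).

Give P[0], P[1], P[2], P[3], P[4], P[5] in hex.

CTR decryption: S_i = E(K, T_i) where T_i is the counter for block i; P_i = C_i ⊕ S_i.
P[0]: T = 0x41, S = E(K, T) = 0x61; 0x55 ⊕ 0x61 = 0x34.
P[1]: T = 0x42, S = E(K, T) = 0x62; 0xDE ⊕ 0x62 = 0xBC.
P[2]: T = 0x43, S = E(K, T) = 0x63; 0xF6 ⊕ 0x63 = 0x95.
P[3]: T = 0x44, S = E(K, T) = 0x64; 0xBF ⊕ 0x64 = 0xDB.
P[4]: T = 0x45, S = E(K, T) = 0x65; 0x96 ⊕ 0x65 = 0xF3.
P[5]: T = 0x46, S = E(K, T) = 0x66; 0xD9 ⊕ 0x66 = 0xBF.

P[0] = 0x34, P[1] = 0xBC, P[2] = 0x95, P[3] = 0xDB, P[4] = 0xF3, P[5] = 0xBF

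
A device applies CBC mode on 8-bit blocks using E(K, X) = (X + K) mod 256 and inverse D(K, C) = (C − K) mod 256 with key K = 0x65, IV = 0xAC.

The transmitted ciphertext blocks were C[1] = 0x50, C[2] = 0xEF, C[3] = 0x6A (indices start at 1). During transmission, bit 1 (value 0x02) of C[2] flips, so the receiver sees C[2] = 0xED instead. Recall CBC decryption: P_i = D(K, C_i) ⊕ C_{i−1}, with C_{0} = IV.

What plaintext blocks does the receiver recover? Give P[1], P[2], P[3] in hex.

Only C[2] changed, to 0xED. In CBC, a change in C_i garbles P_i and flips the same bit in P_{i+1}. Decrypting the received ciphertext:
P[1]: D(K, 0x50) = 0xEB; 0xEB ⊕ 0xAC = 0x47.
P[2]: D(K, 0xED) = 0x88; 0x88 ⊕ 0x50 = 0xD8.
P[3]: D(K, 0x6A) = 0x05; 0x05 ⊕ 0xED = 0xE8.
Blocks that differ from the original plaintext: P[2], P[3].

P[1] = 0x47, P[2] = 0xD8, P[3] = 0xE8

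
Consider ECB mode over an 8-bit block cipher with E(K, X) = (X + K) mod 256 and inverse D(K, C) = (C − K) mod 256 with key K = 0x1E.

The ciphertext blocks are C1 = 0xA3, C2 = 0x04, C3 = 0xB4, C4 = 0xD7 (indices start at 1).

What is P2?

P2 = 0xE6

ECB decryption: P_i = D(K, C_i).
P2: D(K, 0x04) = 0xE6.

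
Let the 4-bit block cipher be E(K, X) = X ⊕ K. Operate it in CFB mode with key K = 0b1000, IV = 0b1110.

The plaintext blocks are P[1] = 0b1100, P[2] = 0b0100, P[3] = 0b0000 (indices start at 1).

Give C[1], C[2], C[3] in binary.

C[1] = 0b1010, C[2] = 0b0110, C[3] = 0b1110

CFB encryption: C_i = P_i ⊕ E(K, C_{i−1}), with C_{0} = IV.
C[1]: E(K, 0b1110) = 0b0110; 0b1100 ⊕ 0b0110 = 0b1010.
C[2]: E(K, 0b1010) = 0b0010; 0b0100 ⊕ 0b0010 = 0b0110.
C[3]: E(K, 0b0110) = 0b1110; 0b0000 ⊕ 0b1110 = 0b1110.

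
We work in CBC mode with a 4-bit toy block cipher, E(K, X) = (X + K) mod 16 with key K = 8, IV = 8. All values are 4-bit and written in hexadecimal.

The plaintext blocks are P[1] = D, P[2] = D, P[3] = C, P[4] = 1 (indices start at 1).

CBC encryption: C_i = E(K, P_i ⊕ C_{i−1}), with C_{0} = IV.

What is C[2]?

C[1]: P[1] ⊕ 8 = 5; E(K, 5) = D.
C[2]: P[2] ⊕ D = 0; E(K, 0) = 8.

C[2] = 8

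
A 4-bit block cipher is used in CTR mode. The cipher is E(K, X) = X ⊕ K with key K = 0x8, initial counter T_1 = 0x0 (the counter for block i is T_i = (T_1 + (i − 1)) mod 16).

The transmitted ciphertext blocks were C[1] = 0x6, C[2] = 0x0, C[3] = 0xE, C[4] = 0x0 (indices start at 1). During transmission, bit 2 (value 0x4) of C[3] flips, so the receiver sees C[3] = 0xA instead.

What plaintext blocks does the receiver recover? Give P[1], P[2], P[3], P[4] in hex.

P[1] = 0xE, P[2] = 0x9, P[3] = 0x0, P[4] = 0xB

CTR decryption: S_i = E(K, T_i) where T_i is the counter for block i; P_i = C_i ⊕ S_i.
Only C[3] changed, to 0xA. In CTR, a change in C_i flips the same bit in P_i only; the keystream is unaffected. Decrypting the received ciphertext:
P[1]: T = 0x0, S = E(K, T) = 0x8; 0x6 ⊕ 0x8 = 0xE.
P[2]: T = 0x1, S = E(K, T) = 0x9; 0x0 ⊕ 0x9 = 0x9.
P[3]: T = 0x2, S = E(K, T) = 0xA; 0xA ⊕ 0xA = 0x0.
P[4]: T = 0x3, S = E(K, T) = 0xB; 0x0 ⊕ 0xB = 0xB.
Blocks that differ from the original plaintext: P[3].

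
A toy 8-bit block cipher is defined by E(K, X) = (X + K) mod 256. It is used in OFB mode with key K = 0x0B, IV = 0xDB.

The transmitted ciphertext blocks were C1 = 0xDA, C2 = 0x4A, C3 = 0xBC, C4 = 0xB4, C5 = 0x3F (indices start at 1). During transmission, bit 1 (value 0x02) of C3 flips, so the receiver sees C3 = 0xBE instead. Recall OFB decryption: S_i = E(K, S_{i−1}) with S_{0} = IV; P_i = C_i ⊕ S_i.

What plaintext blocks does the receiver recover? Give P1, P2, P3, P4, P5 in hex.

P1 = 0x3C, P2 = 0xBB, P3 = 0x42, P4 = 0xB3, P5 = 0x2D

Only C3 changed, to 0xBE. In OFB, a change in C_i flips the same bit in P_i only; the keystream is unaffected. Decrypting the received ciphertext:
P1: S = E(K, 0xDB) = 0xE6; 0xDA ⊕ 0xE6 = 0x3C.
P2: S = E(K, 0xE6) = 0xF1; 0x4A ⊕ 0xF1 = 0xBB.
P3: S = E(K, 0xF1) = 0xFC; 0xBE ⊕ 0xFC = 0x42.
P4: S = E(K, 0xFC) = 0x07; 0xB4 ⊕ 0x07 = 0xB3.
P5: S = E(K, 0x07) = 0x12; 0x3F ⊕ 0x12 = 0x2D.
Blocks that differ from the original plaintext: P3.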